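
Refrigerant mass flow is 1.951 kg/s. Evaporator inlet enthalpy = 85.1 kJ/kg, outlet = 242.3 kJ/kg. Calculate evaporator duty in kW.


dh = 242.3 - 85.1 = 157.2 kJ/kg
Q_evap = m_dot * dh = 1.951 * 157.2
Q_evap = 306.7 kW

306.7


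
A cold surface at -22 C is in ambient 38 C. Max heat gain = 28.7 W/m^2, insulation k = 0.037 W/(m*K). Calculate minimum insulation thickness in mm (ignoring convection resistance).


dT = 38 - (-22) = 60 K
thickness = k * dT / q_max * 1000
thickness = 0.037 * 60 / 28.7 * 1000
thickness = 77.4 mm

77.4


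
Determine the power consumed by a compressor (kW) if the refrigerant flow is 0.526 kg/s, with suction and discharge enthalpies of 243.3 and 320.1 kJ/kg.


dh = 320.1 - 243.3 = 76.8 kJ/kg
W = m_dot * dh = 0.526 * 76.8 = 40.4 kW

40.4


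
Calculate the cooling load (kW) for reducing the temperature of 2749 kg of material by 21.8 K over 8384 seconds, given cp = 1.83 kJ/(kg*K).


Q = m * cp * dT / t
Q = 2749 * 1.83 * 21.8 / 8384
Q = 13.081 kW

13.081


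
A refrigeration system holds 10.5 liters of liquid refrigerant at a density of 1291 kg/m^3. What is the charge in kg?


Charge = V * rho / 1000
Charge = 10.5 * 1291 / 1000
Charge = 13.56 kg

13.56


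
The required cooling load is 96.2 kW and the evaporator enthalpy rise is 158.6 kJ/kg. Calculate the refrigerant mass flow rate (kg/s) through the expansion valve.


m_dot = Q / dh
m_dot = 96.2 / 158.6
m_dot = 0.6066 kg/s

0.6066


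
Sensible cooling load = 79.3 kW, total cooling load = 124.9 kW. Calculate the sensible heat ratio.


SHR = Q_sensible / Q_total
SHR = 79.3 / 124.9
SHR = 0.635

0.635


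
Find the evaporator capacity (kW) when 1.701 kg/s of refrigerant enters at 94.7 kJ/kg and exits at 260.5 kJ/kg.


dh = 260.5 - 94.7 = 165.8 kJ/kg
Q_evap = m_dot * dh = 1.701 * 165.8
Q_evap = 282.03 kW

282.03


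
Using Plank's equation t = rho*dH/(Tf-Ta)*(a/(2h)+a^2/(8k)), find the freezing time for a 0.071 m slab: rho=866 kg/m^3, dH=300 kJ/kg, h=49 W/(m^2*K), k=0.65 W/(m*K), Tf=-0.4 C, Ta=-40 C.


dT = -0.4 - (-40) = 39.6 K
term1 = a/(2h) = 0.071/(2*49) = 0.0007244897959
term2 = a^2/(8k) = 0.071^2/(8*0.65) = 0.0009694230769
t = rho*dH*1000/dT * (term1 + term2)
t = 866*300*1000/39.6 * (0.0007244897959 + 0.0009694230769)
t = 11113 s

11113


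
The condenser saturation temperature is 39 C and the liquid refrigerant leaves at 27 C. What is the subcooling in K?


Subcooling = T_cond - T_liquid
Subcooling = 39 - 27
Subcooling = 12 K

12


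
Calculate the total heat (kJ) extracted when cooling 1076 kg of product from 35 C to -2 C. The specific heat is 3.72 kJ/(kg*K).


dT = 35 - (-2) = 37 K
Q = m * cp * dT = 1076 * 3.72 * 37
Q = 148101 kJ

148101


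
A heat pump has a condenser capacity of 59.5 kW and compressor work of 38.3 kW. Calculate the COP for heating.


COP_hp = Q_cond / W
COP_hp = 59.5 / 38.3
COP_hp = 1.554

1.554


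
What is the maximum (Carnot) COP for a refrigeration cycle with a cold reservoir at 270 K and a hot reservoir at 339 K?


dT = 339 - 270 = 69 K
COP_carnot = T_cold / dT = 270 / 69
COP_carnot = 3.913

3.913


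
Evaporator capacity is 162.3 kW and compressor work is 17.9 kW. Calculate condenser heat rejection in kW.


Q_cond = Q_evap + W
Q_cond = 162.3 + 17.9
Q_cond = 180.2 kW

180.2


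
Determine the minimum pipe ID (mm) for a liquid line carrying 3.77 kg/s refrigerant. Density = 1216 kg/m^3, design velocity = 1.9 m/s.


A = m_dot / (rho * v) = 3.77 / (1216 * 1.9) = 0.001631752078 m^2
d = sqrt(4*A/pi) * 1000
d = 45.6 mm

45.6


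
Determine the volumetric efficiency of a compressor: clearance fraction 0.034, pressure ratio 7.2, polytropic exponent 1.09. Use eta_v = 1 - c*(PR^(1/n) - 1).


PR^(1/n) = 7.2^(1/1.09) = 6.11707175
eta_v = 1 - 0.034 * (6.11707175 - 1)
eta_v = 0.826

0.826


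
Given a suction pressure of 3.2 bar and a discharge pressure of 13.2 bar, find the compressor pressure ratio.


PR = P_high / P_low
PR = 13.2 / 3.2
PR = 4.125

4.125


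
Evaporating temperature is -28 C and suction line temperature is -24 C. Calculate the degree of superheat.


Superheat = T_suction - T_evap
Superheat = -24 - (-28)
Superheat = 4 K

4


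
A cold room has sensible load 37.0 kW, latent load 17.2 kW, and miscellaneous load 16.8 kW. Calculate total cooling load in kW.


Q_total = Q_s + Q_l + Q_misc
Q_total = 37.0 + 17.2 + 16.8
Q_total = 71.0 kW

71.0


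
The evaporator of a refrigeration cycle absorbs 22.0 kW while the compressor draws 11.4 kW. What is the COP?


COP = Q_evap / W
COP = 22.0 / 11.4
COP = 1.93

1.93


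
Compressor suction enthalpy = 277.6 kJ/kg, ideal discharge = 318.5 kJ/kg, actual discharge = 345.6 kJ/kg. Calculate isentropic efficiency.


dh_ideal = 318.5 - 277.6 = 40.9 kJ/kg
dh_actual = 345.6 - 277.6 = 68.0 kJ/kg
eta_s = dh_ideal / dh_actual = 40.9 / 68.0
eta_s = 0.6015

0.6015


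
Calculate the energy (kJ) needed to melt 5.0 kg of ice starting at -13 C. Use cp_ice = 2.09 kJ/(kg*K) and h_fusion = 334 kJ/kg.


Sensible heat = cp * dT = 2.09 * 13 = 27.17 kJ/kg
Total per kg = 27.17 + 334 = 361.17 kJ/kg
Q = m * total = 5.0 * 361.17
Q = 1805.9 kJ

1805.9


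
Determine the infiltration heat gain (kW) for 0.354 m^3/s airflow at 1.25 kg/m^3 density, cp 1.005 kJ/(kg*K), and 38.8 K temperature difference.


Q = V_dot * rho * cp * dT
Q = 0.354 * 1.25 * 1.005 * 38.8
Q = 17.255 kW

17.255


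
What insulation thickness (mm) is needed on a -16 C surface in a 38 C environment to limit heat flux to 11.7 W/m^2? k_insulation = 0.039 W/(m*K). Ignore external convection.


dT = 38 - (-16) = 54 K
thickness = k * dT / q_max * 1000
thickness = 0.039 * 54 / 11.7 * 1000
thickness = 180.0 mm

180.0


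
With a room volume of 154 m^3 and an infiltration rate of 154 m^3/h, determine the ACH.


ACH = flow / volume
ACH = 154 / 154
ACH = 1.0

1.0


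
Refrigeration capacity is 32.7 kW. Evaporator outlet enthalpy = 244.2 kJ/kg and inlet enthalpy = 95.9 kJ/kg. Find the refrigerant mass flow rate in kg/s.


dh = 244.2 - 95.9 = 148.3 kJ/kg
m_dot = Q / dh = 32.7 / 148.3 = 0.2205 kg/s

0.2205


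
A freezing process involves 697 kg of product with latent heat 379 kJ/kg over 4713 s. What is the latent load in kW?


Q_lat = m * h_fg / t
Q_lat = 697 * 379 / 4713
Q_lat = 56.05 kW

56.05


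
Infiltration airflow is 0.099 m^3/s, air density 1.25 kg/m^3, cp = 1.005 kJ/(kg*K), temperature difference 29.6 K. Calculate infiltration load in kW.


Q = V_dot * rho * cp * dT
Q = 0.099 * 1.25 * 1.005 * 29.6
Q = 3.681 kW

3.681


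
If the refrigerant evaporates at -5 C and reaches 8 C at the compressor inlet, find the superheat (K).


Superheat = T_suction - T_evap
Superheat = 8 - (-5)
Superheat = 13 K

13


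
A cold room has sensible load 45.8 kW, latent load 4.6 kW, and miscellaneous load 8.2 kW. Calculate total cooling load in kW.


Q_total = Q_s + Q_l + Q_misc
Q_total = 45.8 + 4.6 + 8.2
Q_total = 58.6 kW

58.6


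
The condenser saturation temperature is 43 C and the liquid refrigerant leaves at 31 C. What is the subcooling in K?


Subcooling = T_cond - T_liquid
Subcooling = 43 - 31
Subcooling = 12 K

12


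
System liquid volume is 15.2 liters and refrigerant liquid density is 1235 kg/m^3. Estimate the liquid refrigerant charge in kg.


Charge = V * rho / 1000
Charge = 15.2 * 1235 / 1000
Charge = 18.77 kg

18.77


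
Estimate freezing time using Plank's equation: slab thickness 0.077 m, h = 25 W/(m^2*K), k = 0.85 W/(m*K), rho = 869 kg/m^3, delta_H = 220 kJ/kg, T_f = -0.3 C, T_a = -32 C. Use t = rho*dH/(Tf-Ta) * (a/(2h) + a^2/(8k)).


dT = -0.3 - (-32) = 31.7 K
term1 = a/(2h) = 0.077/(2*25) = 0.00154
term2 = a^2/(8k) = 0.077^2/(8*0.85) = 0.0008719117647
t = rho*dH*1000/dT * (term1 + term2)
t = 869*220*1000/31.7 * (0.00154 + 0.0008719117647)
t = 14546 s

14546


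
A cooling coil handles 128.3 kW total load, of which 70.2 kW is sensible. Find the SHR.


SHR = Q_sensible / Q_total
SHR = 70.2 / 128.3
SHR = 0.547

0.547


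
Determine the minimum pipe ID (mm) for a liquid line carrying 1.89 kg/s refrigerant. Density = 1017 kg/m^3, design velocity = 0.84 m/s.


A = m_dot / (rho * v) = 1.89 / (1017 * 0.84) = 0.002212389381 m^2
d = sqrt(4*A/pi) * 1000
d = 53.1 mm

53.1


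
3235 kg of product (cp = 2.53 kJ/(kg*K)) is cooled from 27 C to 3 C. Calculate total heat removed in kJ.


dT = 27 - (3) = 24 K
Q = m * cp * dT = 3235 * 2.53 * 24
Q = 196429 kJ

196429


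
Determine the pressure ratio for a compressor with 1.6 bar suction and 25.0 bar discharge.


PR = P_high / P_low
PR = 25.0 / 1.6
PR = 15.625

15.625


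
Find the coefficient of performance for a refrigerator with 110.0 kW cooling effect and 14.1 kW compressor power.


COP = Q_evap / W
COP = 110.0 / 14.1
COP = 7.801

7.801


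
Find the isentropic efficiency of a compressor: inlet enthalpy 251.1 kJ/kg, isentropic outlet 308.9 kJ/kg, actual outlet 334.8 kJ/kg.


dh_ideal = 308.9 - 251.1 = 57.8 kJ/kg
dh_actual = 334.8 - 251.1 = 83.7 kJ/kg
eta_s = dh_ideal / dh_actual = 57.8 / 83.7
eta_s = 0.6906

0.6906


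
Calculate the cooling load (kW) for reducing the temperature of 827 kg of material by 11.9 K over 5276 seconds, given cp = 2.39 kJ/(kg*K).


Q = m * cp * dT / t
Q = 827 * 2.39 * 11.9 / 5276
Q = 4.458 kW

4.458


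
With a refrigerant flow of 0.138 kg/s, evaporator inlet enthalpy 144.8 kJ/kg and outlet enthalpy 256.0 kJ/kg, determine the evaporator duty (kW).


dh = 256.0 - 144.8 = 111.2 kJ/kg
Q_evap = m_dot * dh = 0.138 * 111.2
Q_evap = 15.35 kW

15.35


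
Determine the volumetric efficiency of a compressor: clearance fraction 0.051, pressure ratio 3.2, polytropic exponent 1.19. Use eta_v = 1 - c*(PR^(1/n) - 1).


PR^(1/n) = 3.2^(1/1.19) = 2.65763773
eta_v = 1 - 0.051 * (2.65763773 - 1)
eta_v = 0.9155

0.9155


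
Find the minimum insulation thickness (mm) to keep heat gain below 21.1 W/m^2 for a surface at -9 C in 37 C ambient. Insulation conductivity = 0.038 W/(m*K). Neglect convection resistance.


dT = 37 - (-9) = 46 K
thickness = k * dT / q_max * 1000
thickness = 0.038 * 46 / 21.1 * 1000
thickness = 82.8 mm

82.8


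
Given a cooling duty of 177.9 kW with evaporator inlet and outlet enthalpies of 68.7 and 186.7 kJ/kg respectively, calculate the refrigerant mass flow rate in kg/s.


dh = 186.7 - 68.7 = 118.0 kJ/kg
m_dot = Q / dh = 177.9 / 118.0 = 1.5076 kg/s

1.5076


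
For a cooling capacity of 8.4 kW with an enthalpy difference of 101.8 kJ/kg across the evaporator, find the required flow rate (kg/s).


m_dot = Q / dh
m_dot = 8.4 / 101.8
m_dot = 0.0825 kg/s

0.0825


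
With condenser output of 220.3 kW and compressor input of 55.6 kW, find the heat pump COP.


COP_hp = Q_cond / W
COP_hp = 220.3 / 55.6
COP_hp = 3.962

3.962


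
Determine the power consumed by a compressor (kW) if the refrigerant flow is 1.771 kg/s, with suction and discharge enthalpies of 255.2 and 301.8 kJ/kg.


dh = 301.8 - 255.2 = 46.6 kJ/kg
W = m_dot * dh = 1.771 * 46.6 = 82.53 kW

82.53


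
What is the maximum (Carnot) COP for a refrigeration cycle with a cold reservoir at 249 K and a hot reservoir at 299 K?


dT = 299 - 249 = 50 K
COP_carnot = T_cold / dT = 249 / 50
COP_carnot = 4.98

4.98


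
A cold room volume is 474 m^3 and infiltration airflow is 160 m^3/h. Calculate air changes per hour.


ACH = flow / volume
ACH = 160 / 474
ACH = 0.338

0.338


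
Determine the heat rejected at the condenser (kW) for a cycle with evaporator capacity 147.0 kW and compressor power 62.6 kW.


Q_cond = Q_evap + W
Q_cond = 147.0 + 62.6
Q_cond = 209.6 kW

209.6


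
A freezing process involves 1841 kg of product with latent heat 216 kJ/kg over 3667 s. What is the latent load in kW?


Q_lat = m * h_fg / t
Q_lat = 1841 * 216 / 3667
Q_lat = 108.44 kW

108.44


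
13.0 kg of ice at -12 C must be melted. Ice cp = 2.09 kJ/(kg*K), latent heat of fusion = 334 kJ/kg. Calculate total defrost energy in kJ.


Sensible heat = cp * dT = 2.09 * 12 = 25.08 kJ/kg
Total per kg = 25.08 + 334 = 359.08 kJ/kg
Q = m * total = 13.0 * 359.08
Q = 4668.0 kJ

4668.0


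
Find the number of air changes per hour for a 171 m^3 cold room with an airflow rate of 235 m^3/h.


ACH = flow / volume
ACH = 235 / 171
ACH = 1.374

1.374


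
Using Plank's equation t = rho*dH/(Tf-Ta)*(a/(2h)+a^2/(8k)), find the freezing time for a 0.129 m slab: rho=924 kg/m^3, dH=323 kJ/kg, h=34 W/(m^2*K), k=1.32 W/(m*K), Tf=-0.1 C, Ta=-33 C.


dT = -0.1 - (-33) = 32.9 K
term1 = a/(2h) = 0.129/(2*34) = 0.001897058824
term2 = a^2/(8k) = 0.129^2/(8*1.32) = 0.001575852273
t = rho*dH*1000/dT * (term1 + term2)
t = 924*323*1000/32.9 * (0.001897058824 + 0.001575852273)
t = 31504 s

31504


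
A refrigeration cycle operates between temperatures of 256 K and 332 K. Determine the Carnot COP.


dT = 332 - 256 = 76 K
COP_carnot = T_cold / dT = 256 / 76
COP_carnot = 3.368

3.368


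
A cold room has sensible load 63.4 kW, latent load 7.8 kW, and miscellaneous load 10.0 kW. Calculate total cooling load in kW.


Q_total = Q_s + Q_l + Q_misc
Q_total = 63.4 + 7.8 + 10.0
Q_total = 81.2 kW

81.2


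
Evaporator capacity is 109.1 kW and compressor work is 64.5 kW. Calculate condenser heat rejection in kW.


Q_cond = Q_evap + W
Q_cond = 109.1 + 64.5
Q_cond = 173.6 kW

173.6


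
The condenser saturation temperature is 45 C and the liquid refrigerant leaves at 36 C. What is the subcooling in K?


Subcooling = T_cond - T_liquid
Subcooling = 45 - 36
Subcooling = 9 K

9


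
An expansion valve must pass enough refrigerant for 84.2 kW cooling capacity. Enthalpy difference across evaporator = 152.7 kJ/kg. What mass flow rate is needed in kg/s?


m_dot = Q / dh
m_dot = 84.2 / 152.7
m_dot = 0.5514 kg/s

0.5514


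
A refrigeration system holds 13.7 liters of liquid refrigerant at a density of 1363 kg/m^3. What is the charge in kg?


Charge = V * rho / 1000
Charge = 13.7 * 1363 / 1000
Charge = 18.67 kg

18.67


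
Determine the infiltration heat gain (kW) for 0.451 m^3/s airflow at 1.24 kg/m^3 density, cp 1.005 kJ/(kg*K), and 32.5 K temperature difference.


Q = V_dot * rho * cp * dT
Q = 0.451 * 1.24 * 1.005 * 32.5
Q = 18.266 kW

18.266


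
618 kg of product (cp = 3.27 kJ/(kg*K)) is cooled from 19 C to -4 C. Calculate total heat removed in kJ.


dT = 19 - (-4) = 23 K
Q = m * cp * dT = 618 * 3.27 * 23
Q = 46480 kJ

46480


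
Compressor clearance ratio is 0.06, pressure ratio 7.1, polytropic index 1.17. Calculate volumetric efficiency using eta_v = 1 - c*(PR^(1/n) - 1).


PR^(1/n) = 7.1^(1/1.17) = 5.34036866
eta_v = 1 - 0.06 * (5.34036866 - 1)
eta_v = 0.7396

0.7396


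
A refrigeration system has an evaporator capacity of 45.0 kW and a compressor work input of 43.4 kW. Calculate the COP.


COP = Q_evap / W
COP = 45.0 / 43.4
COP = 1.037

1.037


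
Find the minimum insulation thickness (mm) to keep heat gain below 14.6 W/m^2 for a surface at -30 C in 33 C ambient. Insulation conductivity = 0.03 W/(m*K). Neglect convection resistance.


dT = 33 - (-30) = 63 K
thickness = k * dT / q_max * 1000
thickness = 0.03 * 63 / 14.6 * 1000
thickness = 129.5 mm

129.5


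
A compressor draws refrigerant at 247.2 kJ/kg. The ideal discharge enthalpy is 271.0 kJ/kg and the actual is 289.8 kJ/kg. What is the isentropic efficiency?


dh_ideal = 271.0 - 247.2 = 23.8 kJ/kg
dh_actual = 289.8 - 247.2 = 42.6 kJ/kg
eta_s = dh_ideal / dh_actual = 23.8 / 42.6
eta_s = 0.5587

0.5587


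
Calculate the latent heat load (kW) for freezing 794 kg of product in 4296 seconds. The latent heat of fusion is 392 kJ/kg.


Q_lat = m * h_fg / t
Q_lat = 794 * 392 / 4296
Q_lat = 72.45 kW

72.45


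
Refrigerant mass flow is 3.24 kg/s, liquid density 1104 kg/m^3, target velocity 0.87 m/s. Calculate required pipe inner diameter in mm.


A = m_dot / (rho * v) = 3.24 / (1104 * 0.87) = 0.003373313343 m^2
d = sqrt(4*A/pi) * 1000
d = 65.5 mm

65.5


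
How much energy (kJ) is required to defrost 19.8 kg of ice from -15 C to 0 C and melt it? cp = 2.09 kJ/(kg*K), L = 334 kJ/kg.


Sensible heat = cp * dT = 2.09 * 15 = 31.35 kJ/kg
Total per kg = 31.35 + 334 = 365.35 kJ/kg
Q = m * total = 19.8 * 365.35
Q = 7233.9 kJ

7233.9


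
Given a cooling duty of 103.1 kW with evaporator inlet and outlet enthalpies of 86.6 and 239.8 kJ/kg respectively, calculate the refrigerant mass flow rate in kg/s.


dh = 239.8 - 86.6 = 153.2 kJ/kg
m_dot = Q / dh = 103.1 / 153.2 = 0.673 kg/s

0.673


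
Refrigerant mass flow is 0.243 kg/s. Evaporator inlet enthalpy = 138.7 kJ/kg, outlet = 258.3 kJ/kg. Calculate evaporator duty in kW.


dh = 258.3 - 138.7 = 119.6 kJ/kg
Q_evap = m_dot * dh = 0.243 * 119.6
Q_evap = 29.06 kW

29.06


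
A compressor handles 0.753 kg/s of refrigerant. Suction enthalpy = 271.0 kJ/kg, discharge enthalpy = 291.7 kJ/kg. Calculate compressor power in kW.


dh = 291.7 - 271.0 = 20.7 kJ/kg
W = m_dot * dh = 0.753 * 20.7 = 15.59 kW

15.59


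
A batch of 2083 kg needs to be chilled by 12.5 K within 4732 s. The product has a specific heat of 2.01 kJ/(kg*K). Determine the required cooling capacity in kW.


Q = m * cp * dT / t
Q = 2083 * 2.01 * 12.5 / 4732
Q = 11.06 kW

11.06


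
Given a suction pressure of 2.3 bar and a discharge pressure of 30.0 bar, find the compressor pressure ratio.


PR = P_high / P_low
PR = 30.0 / 2.3
PR = 13.043

13.043


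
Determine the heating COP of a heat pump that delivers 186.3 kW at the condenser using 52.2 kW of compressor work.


COP_hp = Q_cond / W
COP_hp = 186.3 / 52.2
COP_hp = 3.569

3.569


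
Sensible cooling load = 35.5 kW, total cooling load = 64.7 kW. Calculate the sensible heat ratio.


SHR = Q_sensible / Q_total
SHR = 35.5 / 64.7
SHR = 0.549

0.549


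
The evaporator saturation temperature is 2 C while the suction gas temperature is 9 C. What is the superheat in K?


Superheat = T_suction - T_evap
Superheat = 9 - (2)
Superheat = 7 K

7


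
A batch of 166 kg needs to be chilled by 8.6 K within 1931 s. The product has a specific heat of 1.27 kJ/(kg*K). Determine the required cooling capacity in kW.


Q = m * cp * dT / t
Q = 166 * 1.27 * 8.6 / 1931
Q = 0.939 kW

0.939


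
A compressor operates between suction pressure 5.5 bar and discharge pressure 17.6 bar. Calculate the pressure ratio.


PR = P_high / P_low
PR = 17.6 / 5.5
PR = 3.2

3.2


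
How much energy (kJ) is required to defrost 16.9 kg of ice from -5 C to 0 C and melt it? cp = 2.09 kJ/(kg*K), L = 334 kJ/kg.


Sensible heat = cp * dT = 2.09 * 5 = 10.45 kJ/kg
Total per kg = 10.45 + 334 = 344.45 kJ/kg
Q = m * total = 16.9 * 344.45
Q = 5821.2 kJ

5821.2


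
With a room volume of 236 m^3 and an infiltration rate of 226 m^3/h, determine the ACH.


ACH = flow / volume
ACH = 226 / 236
ACH = 0.958

0.958


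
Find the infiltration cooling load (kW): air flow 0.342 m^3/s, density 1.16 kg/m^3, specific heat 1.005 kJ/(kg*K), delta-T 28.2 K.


Q = V_dot * rho * cp * dT
Q = 0.342 * 1.16 * 1.005 * 28.2
Q = 11.243 kW

11.243


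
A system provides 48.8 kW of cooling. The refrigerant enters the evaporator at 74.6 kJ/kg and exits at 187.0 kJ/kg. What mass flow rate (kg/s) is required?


dh = 187.0 - 74.6 = 112.4 kJ/kg
m_dot = Q / dh = 48.8 / 112.4 = 0.4342 kg/s

0.4342


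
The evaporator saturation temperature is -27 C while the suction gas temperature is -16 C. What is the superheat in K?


Superheat = T_suction - T_evap
Superheat = -16 - (-27)
Superheat = 11 K

11


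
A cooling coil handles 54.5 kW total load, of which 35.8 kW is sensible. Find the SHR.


SHR = Q_sensible / Q_total
SHR = 35.8 / 54.5
SHR = 0.657

0.657


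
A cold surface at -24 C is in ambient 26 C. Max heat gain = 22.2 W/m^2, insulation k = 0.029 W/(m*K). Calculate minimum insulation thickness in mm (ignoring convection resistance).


dT = 26 - (-24) = 50 K
thickness = k * dT / q_max * 1000
thickness = 0.029 * 50 / 22.2 * 1000
thickness = 65.3 mm

65.3


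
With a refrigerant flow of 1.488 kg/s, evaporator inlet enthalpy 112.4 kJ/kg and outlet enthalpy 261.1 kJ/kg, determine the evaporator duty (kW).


dh = 261.1 - 112.4 = 148.7 kJ/kg
Q_evap = m_dot * dh = 1.488 * 148.7
Q_evap = 221.27 kW

221.27


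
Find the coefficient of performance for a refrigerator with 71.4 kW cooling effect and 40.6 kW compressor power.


COP = Q_evap / W
COP = 71.4 / 40.6
COP = 1.759

1.759


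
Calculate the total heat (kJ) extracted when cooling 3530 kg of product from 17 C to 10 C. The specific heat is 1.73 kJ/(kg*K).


dT = 17 - (10) = 7 K
Q = m * cp * dT = 3530 * 1.73 * 7
Q = 42748 kJ

42748


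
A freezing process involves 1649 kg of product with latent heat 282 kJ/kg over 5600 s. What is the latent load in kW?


Q_lat = m * h_fg / t
Q_lat = 1649 * 282 / 5600
Q_lat = 83.04 kW

83.04


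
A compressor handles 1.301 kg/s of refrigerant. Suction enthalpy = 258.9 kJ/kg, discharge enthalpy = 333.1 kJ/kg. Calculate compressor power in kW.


dh = 333.1 - 258.9 = 74.2 kJ/kg
W = m_dot * dh = 1.301 * 74.2 = 96.53 kW

96.53


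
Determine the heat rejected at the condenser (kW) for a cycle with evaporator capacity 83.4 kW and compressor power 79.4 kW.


Q_cond = Q_evap + W
Q_cond = 83.4 + 79.4
Q_cond = 162.8 kW

162.8


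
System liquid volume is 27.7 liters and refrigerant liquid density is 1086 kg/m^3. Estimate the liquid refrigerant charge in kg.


Charge = V * rho / 1000
Charge = 27.7 * 1086 / 1000
Charge = 30.08 kg

30.08


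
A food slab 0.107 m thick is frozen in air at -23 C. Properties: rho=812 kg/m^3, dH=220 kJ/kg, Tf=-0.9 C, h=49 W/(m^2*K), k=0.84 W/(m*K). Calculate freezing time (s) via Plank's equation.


dT = -0.9 - (-23) = 22.1 K
term1 = a/(2h) = 0.107/(2*49) = 0.001091836735
term2 = a^2/(8k) = 0.107^2/(8*0.84) = 0.001703720238
t = rho*dH*1000/dT * (term1 + term2)
t = 812*220*1000/22.1 * (0.001091836735 + 0.001703720238)
t = 22597 s

22597


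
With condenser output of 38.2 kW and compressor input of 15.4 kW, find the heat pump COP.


COP_hp = Q_cond / W
COP_hp = 38.2 / 15.4
COP_hp = 2.481

2.481


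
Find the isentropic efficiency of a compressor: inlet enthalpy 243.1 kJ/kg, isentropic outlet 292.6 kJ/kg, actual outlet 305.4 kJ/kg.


dh_ideal = 292.6 - 243.1 = 49.5 kJ/kg
dh_actual = 305.4 - 243.1 = 62.3 kJ/kg
eta_s = dh_ideal / dh_actual = 49.5 / 62.3
eta_s = 0.7945

0.7945


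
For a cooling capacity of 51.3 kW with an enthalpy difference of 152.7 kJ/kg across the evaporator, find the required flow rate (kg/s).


m_dot = Q / dh
m_dot = 51.3 / 152.7
m_dot = 0.336 kg/s

0.336


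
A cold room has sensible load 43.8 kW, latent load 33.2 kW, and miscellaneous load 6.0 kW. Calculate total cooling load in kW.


Q_total = Q_s + Q_l + Q_misc
Q_total = 43.8 + 33.2 + 6.0
Q_total = 83.0 kW

83.0


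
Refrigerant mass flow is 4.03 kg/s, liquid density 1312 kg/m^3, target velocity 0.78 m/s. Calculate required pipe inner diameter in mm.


A = m_dot / (rho * v) = 4.03 / (1312 * 0.78) = 0.00393800813 m^2
d = sqrt(4*A/pi) * 1000
d = 70.8 mm

70.8


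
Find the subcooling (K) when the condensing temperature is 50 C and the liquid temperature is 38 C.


Subcooling = T_cond - T_liquid
Subcooling = 50 - 38
Subcooling = 12 K

12


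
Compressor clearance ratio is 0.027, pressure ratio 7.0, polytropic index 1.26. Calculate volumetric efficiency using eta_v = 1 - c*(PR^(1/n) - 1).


PR^(1/n) = 7.0^(1/1.26) = 4.68503382
eta_v = 1 - 0.027 * (4.68503382 - 1)
eta_v = 0.9005

0.9005


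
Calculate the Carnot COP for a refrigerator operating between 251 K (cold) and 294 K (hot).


dT = 294 - 251 = 43 K
COP_carnot = T_cold / dT = 251 / 43
COP_carnot = 5.837

5.837


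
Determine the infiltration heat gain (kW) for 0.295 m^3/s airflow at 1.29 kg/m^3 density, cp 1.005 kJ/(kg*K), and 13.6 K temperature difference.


Q = V_dot * rho * cp * dT
Q = 0.295 * 1.29 * 1.005 * 13.6
Q = 5.201 kW

5.201


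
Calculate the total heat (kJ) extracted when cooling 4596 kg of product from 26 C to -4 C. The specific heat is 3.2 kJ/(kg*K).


dT = 26 - (-4) = 30 K
Q = m * cp * dT = 4596 * 3.2 * 30
Q = 441216 kJ

441216


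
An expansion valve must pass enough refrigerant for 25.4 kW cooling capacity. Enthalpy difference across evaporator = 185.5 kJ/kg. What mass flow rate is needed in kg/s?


m_dot = Q / dh
m_dot = 25.4 / 185.5
m_dot = 0.1369 kg/s

0.1369


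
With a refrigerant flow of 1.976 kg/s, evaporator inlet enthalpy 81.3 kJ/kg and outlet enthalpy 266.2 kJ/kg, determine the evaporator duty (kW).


dh = 266.2 - 81.3 = 184.9 kJ/kg
Q_evap = m_dot * dh = 1.976 * 184.9
Q_evap = 365.36 kW

365.36


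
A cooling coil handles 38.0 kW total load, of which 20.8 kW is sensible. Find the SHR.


SHR = Q_sensible / Q_total
SHR = 20.8 / 38.0
SHR = 0.547

0.547


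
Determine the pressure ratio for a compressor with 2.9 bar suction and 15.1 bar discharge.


PR = P_high / P_low
PR = 15.1 / 2.9
PR = 5.207

5.207


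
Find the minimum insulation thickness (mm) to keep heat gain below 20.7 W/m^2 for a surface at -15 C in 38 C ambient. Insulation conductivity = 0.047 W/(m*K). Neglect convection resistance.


dT = 38 - (-15) = 53 K
thickness = k * dT / q_max * 1000
thickness = 0.047 * 53 / 20.7 * 1000
thickness = 120.3 mm

120.3


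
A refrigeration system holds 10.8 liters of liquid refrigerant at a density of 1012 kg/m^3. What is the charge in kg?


Charge = V * rho / 1000
Charge = 10.8 * 1012 / 1000
Charge = 10.93 kg

10.93


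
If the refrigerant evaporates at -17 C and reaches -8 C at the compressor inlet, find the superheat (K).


Superheat = T_suction - T_evap
Superheat = -8 - (-17)
Superheat = 9 K

9


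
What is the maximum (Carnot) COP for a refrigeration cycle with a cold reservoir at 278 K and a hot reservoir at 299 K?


dT = 299 - 278 = 21 K
COP_carnot = T_cold / dT = 278 / 21
COP_carnot = 13.238

13.238


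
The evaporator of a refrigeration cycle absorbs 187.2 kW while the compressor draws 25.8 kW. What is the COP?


COP = Q_evap / W
COP = 187.2 / 25.8
COP = 7.256

7.256


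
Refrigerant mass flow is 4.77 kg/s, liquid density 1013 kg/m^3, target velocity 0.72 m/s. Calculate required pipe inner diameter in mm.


A = m_dot / (rho * v) = 4.77 / (1013 * 0.72) = 0.006539980257 m^2
d = sqrt(4*A/pi) * 1000
d = 91.3 mm

91.3


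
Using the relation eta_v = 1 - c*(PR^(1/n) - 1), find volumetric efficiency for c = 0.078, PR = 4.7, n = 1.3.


PR^(1/n) = 4.7^(1/1.3) = 3.28850383
eta_v = 1 - 0.078 * (3.28850383 - 1)
eta_v = 0.8215

0.8215


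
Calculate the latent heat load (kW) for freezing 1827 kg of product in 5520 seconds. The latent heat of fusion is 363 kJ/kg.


Q_lat = m * h_fg / t
Q_lat = 1827 * 363 / 5520
Q_lat = 120.15 kW

120.15


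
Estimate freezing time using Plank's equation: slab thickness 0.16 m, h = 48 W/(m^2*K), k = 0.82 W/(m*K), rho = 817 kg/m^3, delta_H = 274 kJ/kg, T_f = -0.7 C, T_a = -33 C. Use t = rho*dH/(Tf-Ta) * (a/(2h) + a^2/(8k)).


dT = -0.7 - (-33) = 32.3 K
term1 = a/(2h) = 0.16/(2*48) = 0.001666666667
term2 = a^2/(8k) = 0.16^2/(8*0.82) = 0.003902439024
t = rho*dH*1000/dT * (term1 + term2)
t = 817*274*1000/32.3 * (0.001666666667 + 0.003902439024)
t = 38597 s

38597


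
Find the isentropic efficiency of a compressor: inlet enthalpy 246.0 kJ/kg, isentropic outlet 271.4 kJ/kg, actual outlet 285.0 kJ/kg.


dh_ideal = 271.4 - 246.0 = 25.4 kJ/kg
dh_actual = 285.0 - 246.0 = 39.0 kJ/kg
eta_s = dh_ideal / dh_actual = 25.4 / 39.0
eta_s = 0.6513

0.6513


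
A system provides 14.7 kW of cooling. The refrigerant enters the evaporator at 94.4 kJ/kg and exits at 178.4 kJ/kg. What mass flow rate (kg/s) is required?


dh = 178.4 - 94.4 = 84.0 kJ/kg
m_dot = Q / dh = 14.7 / 84.0 = 0.175 kg/s

0.175


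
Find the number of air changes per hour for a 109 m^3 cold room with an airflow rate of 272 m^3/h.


ACH = flow / volume
ACH = 272 / 109
ACH = 2.495

2.495


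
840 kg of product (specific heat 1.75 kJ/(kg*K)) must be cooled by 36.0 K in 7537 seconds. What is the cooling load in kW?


Q = m * cp * dT / t
Q = 840 * 1.75 * 36.0 / 7537
Q = 7.021 kW

7.021


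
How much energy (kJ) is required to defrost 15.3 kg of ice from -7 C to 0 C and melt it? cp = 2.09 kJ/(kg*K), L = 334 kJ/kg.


Sensible heat = cp * dT = 2.09 * 7 = 14.63 kJ/kg
Total per kg = 14.63 + 334 = 348.63 kJ/kg
Q = m * total = 15.3 * 348.63
Q = 5334.0 kJ

5334.0


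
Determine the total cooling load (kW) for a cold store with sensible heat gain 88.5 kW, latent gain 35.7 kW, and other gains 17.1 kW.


Q_total = Q_s + Q_l + Q_misc
Q_total = 88.5 + 35.7 + 17.1
Q_total = 141.3 kW

141.3


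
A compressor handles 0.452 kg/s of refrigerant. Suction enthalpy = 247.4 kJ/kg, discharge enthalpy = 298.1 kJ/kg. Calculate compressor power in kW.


dh = 298.1 - 247.4 = 50.7 kJ/kg
W = m_dot * dh = 0.452 * 50.7 = 22.92 kW

22.92


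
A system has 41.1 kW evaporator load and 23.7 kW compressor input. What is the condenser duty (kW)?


Q_cond = Q_evap + W
Q_cond = 41.1 + 23.7
Q_cond = 64.8 kW

64.8


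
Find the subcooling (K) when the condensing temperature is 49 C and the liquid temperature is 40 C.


Subcooling = T_cond - T_liquid
Subcooling = 49 - 40
Subcooling = 9 K

9


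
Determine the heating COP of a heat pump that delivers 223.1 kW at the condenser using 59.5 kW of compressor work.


COP_hp = Q_cond / W
COP_hp = 223.1 / 59.5
COP_hp = 3.75

3.75


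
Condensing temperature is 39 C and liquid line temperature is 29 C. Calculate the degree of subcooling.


Subcooling = T_cond - T_liquid
Subcooling = 39 - 29
Subcooling = 10 K

10


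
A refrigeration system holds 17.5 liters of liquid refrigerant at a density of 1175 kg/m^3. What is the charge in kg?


Charge = V * rho / 1000
Charge = 17.5 * 1175 / 1000
Charge = 20.56 kg

20.56


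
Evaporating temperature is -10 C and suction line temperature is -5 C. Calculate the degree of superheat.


Superheat = T_suction - T_evap
Superheat = -5 - (-10)
Superheat = 5 K

5


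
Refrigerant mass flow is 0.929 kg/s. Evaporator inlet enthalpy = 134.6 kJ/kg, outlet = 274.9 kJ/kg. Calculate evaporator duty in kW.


dh = 274.9 - 134.6 = 140.3 kJ/kg
Q_evap = m_dot * dh = 0.929 * 140.3
Q_evap = 130.34 kW

130.34


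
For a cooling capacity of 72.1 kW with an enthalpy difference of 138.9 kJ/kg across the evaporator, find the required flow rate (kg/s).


m_dot = Q / dh
m_dot = 72.1 / 138.9
m_dot = 0.5191 kg/s

0.5191


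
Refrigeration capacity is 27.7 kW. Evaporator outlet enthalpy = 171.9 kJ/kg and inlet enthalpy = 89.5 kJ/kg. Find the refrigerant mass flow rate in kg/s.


dh = 171.9 - 89.5 = 82.4 kJ/kg
m_dot = Q / dh = 27.7 / 82.4 = 0.3362 kg/s

0.3362


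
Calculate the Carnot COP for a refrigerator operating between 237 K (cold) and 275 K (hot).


dT = 275 - 237 = 38 K
COP_carnot = T_cold / dT = 237 / 38
COP_carnot = 6.237

6.237


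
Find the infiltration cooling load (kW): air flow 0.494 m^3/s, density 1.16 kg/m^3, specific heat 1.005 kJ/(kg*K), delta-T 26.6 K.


Q = V_dot * rho * cp * dT
Q = 0.494 * 1.16 * 1.005 * 26.6
Q = 15.319 kW

15.319


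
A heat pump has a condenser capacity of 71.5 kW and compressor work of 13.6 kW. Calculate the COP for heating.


COP_hp = Q_cond / W
COP_hp = 71.5 / 13.6
COP_hp = 5.257

5.257


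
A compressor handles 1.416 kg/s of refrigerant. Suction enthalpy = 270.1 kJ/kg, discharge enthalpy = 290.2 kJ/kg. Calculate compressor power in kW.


dh = 290.2 - 270.1 = 20.1 kJ/kg
W = m_dot * dh = 1.416 * 20.1 = 28.46 kW

28.46


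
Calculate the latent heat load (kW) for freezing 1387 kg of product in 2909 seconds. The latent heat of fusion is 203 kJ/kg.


Q_lat = m * h_fg / t
Q_lat = 1387 * 203 / 2909
Q_lat = 96.79 kW

96.79


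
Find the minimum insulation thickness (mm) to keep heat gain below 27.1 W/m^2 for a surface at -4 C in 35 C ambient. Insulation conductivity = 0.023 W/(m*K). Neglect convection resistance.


dT = 35 - (-4) = 39 K
thickness = k * dT / q_max * 1000
thickness = 0.023 * 39 / 27.1 * 1000
thickness = 33.1 mm

33.1


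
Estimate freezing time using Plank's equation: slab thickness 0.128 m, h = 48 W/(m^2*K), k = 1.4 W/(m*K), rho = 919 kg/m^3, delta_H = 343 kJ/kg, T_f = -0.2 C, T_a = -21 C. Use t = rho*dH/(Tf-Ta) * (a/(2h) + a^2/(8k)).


dT = -0.2 - (-21) = 20.8 K
term1 = a/(2h) = 0.128/(2*48) = 0.001333333333
term2 = a^2/(8k) = 0.128^2/(8*1.4) = 0.001462857143
t = rho*dH*1000/dT * (term1 + term2)
t = 919*343*1000/20.8 * (0.001333333333 + 0.001462857143)
t = 42375 s

42375


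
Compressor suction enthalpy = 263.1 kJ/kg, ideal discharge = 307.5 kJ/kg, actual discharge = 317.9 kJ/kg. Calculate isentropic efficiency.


dh_ideal = 307.5 - 263.1 = 44.4 kJ/kg
dh_actual = 317.9 - 263.1 = 54.8 kJ/kg
eta_s = dh_ideal / dh_actual = 44.4 / 54.8
eta_s = 0.8102

0.8102


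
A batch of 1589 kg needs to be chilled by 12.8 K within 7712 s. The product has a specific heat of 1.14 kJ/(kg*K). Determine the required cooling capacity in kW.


Q = m * cp * dT / t
Q = 1589 * 1.14 * 12.8 / 7712
Q = 3.007 kW

3.007


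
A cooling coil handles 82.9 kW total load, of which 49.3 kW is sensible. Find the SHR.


SHR = Q_sensible / Q_total
SHR = 49.3 / 82.9
SHR = 0.595

0.595


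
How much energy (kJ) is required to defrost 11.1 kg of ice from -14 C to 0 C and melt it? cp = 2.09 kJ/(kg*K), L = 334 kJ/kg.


Sensible heat = cp * dT = 2.09 * 14 = 29.26 kJ/kg
Total per kg = 29.26 + 334 = 363.26 kJ/kg
Q = m * total = 11.1 * 363.26
Q = 4032.2 kJ

4032.2


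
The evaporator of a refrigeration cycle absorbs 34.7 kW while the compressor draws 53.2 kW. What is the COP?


COP = Q_evap / W
COP = 34.7 / 53.2
COP = 0.652

0.652


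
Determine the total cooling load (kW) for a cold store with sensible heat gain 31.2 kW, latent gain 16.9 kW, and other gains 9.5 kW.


Q_total = Q_s + Q_l + Q_misc
Q_total = 31.2 + 16.9 + 9.5
Q_total = 57.6 kW

57.6


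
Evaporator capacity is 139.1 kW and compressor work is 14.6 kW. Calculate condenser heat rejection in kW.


Q_cond = Q_evap + W
Q_cond = 139.1 + 14.6
Q_cond = 153.7 kW

153.7


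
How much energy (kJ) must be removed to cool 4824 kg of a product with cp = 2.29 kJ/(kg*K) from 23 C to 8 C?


dT = 23 - (8) = 15 K
Q = m * cp * dT = 4824 * 2.29 * 15
Q = 165704 kJ

165704


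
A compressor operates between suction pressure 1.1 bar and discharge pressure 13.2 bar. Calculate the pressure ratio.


PR = P_high / P_low
PR = 13.2 / 1.1
PR = 12.0

12.0


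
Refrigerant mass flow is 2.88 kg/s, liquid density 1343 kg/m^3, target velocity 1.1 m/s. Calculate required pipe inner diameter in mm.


A = m_dot / (rho * v) = 2.88 / (1343 * 1.1) = 0.001949502471 m^2
d = sqrt(4*A/pi) * 1000
d = 49.8 mm

49.8


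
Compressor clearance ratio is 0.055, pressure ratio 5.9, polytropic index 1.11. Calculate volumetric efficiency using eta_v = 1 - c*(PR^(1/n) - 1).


PR^(1/n) = 5.9^(1/1.11) = 4.94835982
eta_v = 1 - 0.055 * (4.94835982 - 1)
eta_v = 0.7828

0.7828


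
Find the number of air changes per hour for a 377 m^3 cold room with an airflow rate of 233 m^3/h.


ACH = flow / volume
ACH = 233 / 377
ACH = 0.618

0.618


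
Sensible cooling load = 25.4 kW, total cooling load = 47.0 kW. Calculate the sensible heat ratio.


SHR = Q_sensible / Q_total
SHR = 25.4 / 47.0
SHR = 0.54

0.54


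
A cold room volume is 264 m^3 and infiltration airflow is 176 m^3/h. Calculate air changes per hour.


ACH = flow / volume
ACH = 176 / 264
ACH = 0.667

0.667


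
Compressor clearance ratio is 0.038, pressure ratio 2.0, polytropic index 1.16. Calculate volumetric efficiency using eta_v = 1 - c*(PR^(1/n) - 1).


PR^(1/n) = 2.0^(1/1.16) = 1.81764312
eta_v = 1 - 0.038 * (1.81764312 - 1)
eta_v = 0.9689

0.9689


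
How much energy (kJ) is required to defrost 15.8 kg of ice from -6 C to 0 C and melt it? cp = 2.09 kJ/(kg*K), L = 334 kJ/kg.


Sensible heat = cp * dT = 2.09 * 6 = 12.54 kJ/kg
Total per kg = 12.54 + 334 = 346.54 kJ/kg
Q = m * total = 15.8 * 346.54
Q = 5475.3 kJ

5475.3


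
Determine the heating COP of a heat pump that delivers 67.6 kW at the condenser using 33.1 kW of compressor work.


COP_hp = Q_cond / W
COP_hp = 67.6 / 33.1
COP_hp = 2.042

2.042


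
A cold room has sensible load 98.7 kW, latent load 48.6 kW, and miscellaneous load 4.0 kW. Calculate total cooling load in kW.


Q_total = Q_s + Q_l + Q_misc
Q_total = 98.7 + 48.6 + 4.0
Q_total = 151.3 kW

151.3


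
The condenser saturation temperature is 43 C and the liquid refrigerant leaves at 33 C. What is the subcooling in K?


Subcooling = T_cond - T_liquid
Subcooling = 43 - 33
Subcooling = 10 K

10


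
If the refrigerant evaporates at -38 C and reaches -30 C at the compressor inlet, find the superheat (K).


Superheat = T_suction - T_evap
Superheat = -30 - (-38)
Superheat = 8 K

8


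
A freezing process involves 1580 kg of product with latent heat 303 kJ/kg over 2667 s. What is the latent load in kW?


Q_lat = m * h_fg / t
Q_lat = 1580 * 303 / 2667
Q_lat = 179.51 kW

179.51


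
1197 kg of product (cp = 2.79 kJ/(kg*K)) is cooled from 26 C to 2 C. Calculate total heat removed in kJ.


dT = 26 - (2) = 24 K
Q = m * cp * dT = 1197 * 2.79 * 24
Q = 80151 kJ

80151


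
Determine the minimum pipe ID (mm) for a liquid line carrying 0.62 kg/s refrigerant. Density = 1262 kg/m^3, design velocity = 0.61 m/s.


A = m_dot / (rho * v) = 0.62 / (1262 * 0.61) = 0.0008053830766 m^2
d = sqrt(4*A/pi) * 1000
d = 32.0 mm

32.0


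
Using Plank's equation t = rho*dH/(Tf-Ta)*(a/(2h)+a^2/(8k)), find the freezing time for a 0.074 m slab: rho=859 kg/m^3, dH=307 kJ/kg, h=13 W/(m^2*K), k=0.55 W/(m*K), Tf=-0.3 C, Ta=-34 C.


dT = -0.3 - (-34) = 33.7 K
term1 = a/(2h) = 0.074/(2*13) = 0.002846153846
term2 = a^2/(8k) = 0.074^2/(8*0.55) = 0.001244545455
t = rho*dH*1000/dT * (term1 + term2)
t = 859*307*1000/33.7 * (0.002846153846 + 0.001244545455)
t = 32011 s

32011


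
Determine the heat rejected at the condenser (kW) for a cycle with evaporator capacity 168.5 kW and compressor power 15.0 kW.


Q_cond = Q_evap + W
Q_cond = 168.5 + 15.0
Q_cond = 183.5 kW

183.5


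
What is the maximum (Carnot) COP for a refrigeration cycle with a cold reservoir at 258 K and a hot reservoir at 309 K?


dT = 309 - 258 = 51 K
COP_carnot = T_cold / dT = 258 / 51
COP_carnot = 5.059

5.059


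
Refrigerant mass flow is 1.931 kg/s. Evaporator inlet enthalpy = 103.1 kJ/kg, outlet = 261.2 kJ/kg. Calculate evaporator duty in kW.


dh = 261.2 - 103.1 = 158.1 kJ/kg
Q_evap = m_dot * dh = 1.931 * 158.1
Q_evap = 305.29 kW

305.29


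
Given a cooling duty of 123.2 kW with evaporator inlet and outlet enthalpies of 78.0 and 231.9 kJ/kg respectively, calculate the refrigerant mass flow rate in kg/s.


dh = 231.9 - 78.0 = 153.9 kJ/kg
m_dot = Q / dh = 123.2 / 153.9 = 0.8005 kg/s

0.8005


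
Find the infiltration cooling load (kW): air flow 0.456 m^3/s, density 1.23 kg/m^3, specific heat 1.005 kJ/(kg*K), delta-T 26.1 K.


Q = V_dot * rho * cp * dT
Q = 0.456 * 1.23 * 1.005 * 26.1
Q = 14.712 kW

14.712


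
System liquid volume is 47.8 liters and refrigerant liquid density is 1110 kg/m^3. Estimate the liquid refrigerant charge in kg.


Charge = V * rho / 1000
Charge = 47.8 * 1110 / 1000
Charge = 53.06 kg

53.06


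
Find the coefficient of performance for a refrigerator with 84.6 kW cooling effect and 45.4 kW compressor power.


COP = Q_evap / W
COP = 84.6 / 45.4
COP = 1.863

1.863


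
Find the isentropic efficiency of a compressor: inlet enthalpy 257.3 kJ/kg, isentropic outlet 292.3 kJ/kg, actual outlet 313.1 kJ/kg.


dh_ideal = 292.3 - 257.3 = 35.0 kJ/kg
dh_actual = 313.1 - 257.3 = 55.8 kJ/kg
eta_s = dh_ideal / dh_actual = 35.0 / 55.8
eta_s = 0.6272

0.6272
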